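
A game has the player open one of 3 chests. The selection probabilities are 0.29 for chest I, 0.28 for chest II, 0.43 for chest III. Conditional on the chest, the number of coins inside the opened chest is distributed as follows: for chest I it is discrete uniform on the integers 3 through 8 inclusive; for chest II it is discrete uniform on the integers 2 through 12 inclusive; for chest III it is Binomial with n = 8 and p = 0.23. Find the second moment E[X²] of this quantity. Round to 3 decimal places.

For each component E[X²] = Var + (mean)², giving I: 33.1667; II: 59; III: 4.8024.
Overall E[X²] = 0.29·33.1667 + 0.28·59 + 0.43·4.8024 = 28.2034.

28.203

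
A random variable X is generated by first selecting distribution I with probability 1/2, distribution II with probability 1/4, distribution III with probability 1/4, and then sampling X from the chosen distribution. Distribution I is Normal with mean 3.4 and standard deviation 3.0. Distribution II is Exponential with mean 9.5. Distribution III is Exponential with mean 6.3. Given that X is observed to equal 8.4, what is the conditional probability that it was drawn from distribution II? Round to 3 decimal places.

Likelihoods f(8.4 | ·): I: 0.033159; II: 0.0434779; III: 0.0418408.
Posterior ∝ prior × likelihood. Numerator for II: 0.25·0.0434779 = 0.0108695.
Normalizing constant: 0.5·0.033159 + 0.25·0.0434779 + 0.25·0.0418408 = 0.0379092.
P(II | observation) = 0.0108695 / 0.0379092 = 0.286724.

0.287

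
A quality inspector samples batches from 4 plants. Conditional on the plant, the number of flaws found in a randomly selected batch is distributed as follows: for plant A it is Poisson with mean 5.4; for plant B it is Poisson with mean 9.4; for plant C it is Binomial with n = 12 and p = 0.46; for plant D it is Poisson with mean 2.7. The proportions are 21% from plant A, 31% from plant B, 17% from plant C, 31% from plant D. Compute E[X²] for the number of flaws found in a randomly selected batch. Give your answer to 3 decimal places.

For each component E[X²] = Var + (mean)², giving A: 34.56; B: 97.76; C: 33.4512; D: 9.99.
Overall E[X²] = 0.21·34.56 + 0.31·97.76 + 0.17·33.4512 + 0.31·9.99 = 46.3468.

46.347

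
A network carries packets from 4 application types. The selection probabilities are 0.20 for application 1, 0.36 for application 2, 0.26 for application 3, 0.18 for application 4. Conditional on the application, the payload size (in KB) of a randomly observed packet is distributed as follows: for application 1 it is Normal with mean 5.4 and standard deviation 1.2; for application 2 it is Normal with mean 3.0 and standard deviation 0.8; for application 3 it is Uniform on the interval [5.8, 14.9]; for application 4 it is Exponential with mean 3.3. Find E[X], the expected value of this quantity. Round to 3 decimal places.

5.445

Component means — 1: 5.4; 2: 3; 3: 10.35; 4: 3.3.
E[X] = 0.2·5.4 + 0.36·3 + 0.26·10.35 + 0.18·3.3 = 5.445.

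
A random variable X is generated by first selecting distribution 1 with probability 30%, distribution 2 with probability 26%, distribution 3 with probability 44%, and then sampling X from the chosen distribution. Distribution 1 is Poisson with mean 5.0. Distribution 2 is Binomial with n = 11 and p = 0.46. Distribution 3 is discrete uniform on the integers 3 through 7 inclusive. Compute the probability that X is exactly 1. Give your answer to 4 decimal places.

Conditional on each component, P(X = 1): 1: 0.0336897; 2: 0.0106681; 3: 0.
By total probability, P(X = 1) = 0.3·0.0336897 + 0.26·0.0106681 + 0.44·0 = 0.0128806.

0.0129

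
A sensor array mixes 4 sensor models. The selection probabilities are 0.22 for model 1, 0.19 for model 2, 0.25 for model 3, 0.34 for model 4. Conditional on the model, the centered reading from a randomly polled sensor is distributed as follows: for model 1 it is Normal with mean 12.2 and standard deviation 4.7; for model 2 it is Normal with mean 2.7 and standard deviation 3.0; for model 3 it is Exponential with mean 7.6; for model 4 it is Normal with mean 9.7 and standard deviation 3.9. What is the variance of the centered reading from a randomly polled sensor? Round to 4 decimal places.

Per component, 1: μ=12.2, E[X²]=170.93; 2: μ=2.7, E[X²]=16.29; 3: μ=7.6, E[X²]=115.52; 4: μ=9.7, E[X²]=109.3.
E[X] = 0.22·12.2 + 0.19·2.7 + 0.25·7.6 + 0.34·9.7 = 8.395.
E[X²] = 0.22·170.93 + 0.19·16.29 + 0.25·115.52 + 0.34·109.3 = 106.742.
Var(X) = E[X²] − (E[X])² = 106.742 − 70.476 = 36.2657.

36.2657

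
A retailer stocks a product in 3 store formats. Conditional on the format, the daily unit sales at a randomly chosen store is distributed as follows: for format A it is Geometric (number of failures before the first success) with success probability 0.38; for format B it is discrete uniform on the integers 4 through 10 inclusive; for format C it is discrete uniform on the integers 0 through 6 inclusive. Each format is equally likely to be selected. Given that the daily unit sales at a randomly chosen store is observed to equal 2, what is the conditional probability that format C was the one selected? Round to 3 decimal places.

Likelihoods P(X=2 | ·): A: 0.146072; B: 0; C: 0.142857.
Posterior ∝ prior × likelihood. Numerator for C: 0.333333·0.142857 = 0.047619.
Normalizing constant: 0.333333·0.146072 + 0.333333·0 + 0.333333·0.142857 = 0.0963097.
P(C | observation) = 0.047619 / 0.0963097 = 0.494437.

0.494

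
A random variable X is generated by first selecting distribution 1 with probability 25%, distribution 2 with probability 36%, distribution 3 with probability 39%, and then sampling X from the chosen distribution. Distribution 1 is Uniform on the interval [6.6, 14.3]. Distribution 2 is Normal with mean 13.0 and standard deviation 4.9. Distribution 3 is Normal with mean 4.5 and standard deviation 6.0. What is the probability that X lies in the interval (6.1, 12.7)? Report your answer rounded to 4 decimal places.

0.4611

Conditional on each component, P(6.1 < X < 12.7): 1: 0.792208; 2: 0.396049; 3: 0.308998.
By total probability, P(6.1 < X < 12.7) = 0.25·0.792208 + 0.36·0.396049 + 0.39·0.308998 = 0.461139.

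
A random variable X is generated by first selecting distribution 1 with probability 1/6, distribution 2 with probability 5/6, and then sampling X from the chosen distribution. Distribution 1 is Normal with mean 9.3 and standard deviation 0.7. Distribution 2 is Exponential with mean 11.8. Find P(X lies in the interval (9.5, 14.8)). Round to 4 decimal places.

Conditional on each component, P(9.5 < X < 14.8): 1: 0.387548; 2: 0.161757.
By total probability, P(9.5 < X < 14.8) = 0.166667·0.387548 + 0.833333·0.161757 = 0.199389.

0.1994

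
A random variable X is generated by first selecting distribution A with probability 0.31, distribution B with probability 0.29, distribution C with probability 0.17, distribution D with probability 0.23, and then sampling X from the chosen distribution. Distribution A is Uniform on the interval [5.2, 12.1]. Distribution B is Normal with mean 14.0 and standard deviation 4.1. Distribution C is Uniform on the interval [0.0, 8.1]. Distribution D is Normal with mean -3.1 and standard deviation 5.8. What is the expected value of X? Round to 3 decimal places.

6.717

Component means — A: 8.65; B: 14; C: 4.05; D: -3.1.
E[X] = 0.31·8.65 + 0.29·14 + 0.17·4.05 + 0.23·-3.1 = 6.717.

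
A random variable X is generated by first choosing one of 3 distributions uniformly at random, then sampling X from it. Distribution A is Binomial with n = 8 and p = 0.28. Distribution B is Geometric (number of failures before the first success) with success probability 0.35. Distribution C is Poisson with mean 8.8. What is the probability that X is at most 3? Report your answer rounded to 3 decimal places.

Conditional on each component, P(X ≤ 3): A: 0.84059; B: 0.821494; C: 0.0244336.
By total probability, P(X ≤ 3) = 0.333333·0.84059 + 0.333333·0.821494 + 0.333333·0.0244336 = 0.562173.

0.562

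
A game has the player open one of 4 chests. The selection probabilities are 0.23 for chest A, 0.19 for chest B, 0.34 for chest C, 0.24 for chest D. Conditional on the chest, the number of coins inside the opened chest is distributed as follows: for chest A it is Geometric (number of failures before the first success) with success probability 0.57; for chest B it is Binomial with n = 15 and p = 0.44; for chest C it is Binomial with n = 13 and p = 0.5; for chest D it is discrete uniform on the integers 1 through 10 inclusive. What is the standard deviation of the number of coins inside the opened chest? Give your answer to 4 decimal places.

3.0898

Per component, A: μ=0.754386, E[X²]=1.89258; B: μ=6.6, E[X²]=47.256; C: μ=6.5, E[X²]=45.5; D: μ=5.5, E[X²]=38.5.
E[X] = 0.23·0.754386 + 0.19·6.6 + 0.34·6.5 + 0.24·5.5 = 4.95751.
E[X²] = 0.23·1.89258 + 0.19·47.256 + 0.34·45.5 + 0.24·38.5 = 34.1239.
Var(X) = E[X²] − (E[X])² = 34.1239 − 24.5769 = 9.54704.
SD(X) = √9.54704 = 3.08983.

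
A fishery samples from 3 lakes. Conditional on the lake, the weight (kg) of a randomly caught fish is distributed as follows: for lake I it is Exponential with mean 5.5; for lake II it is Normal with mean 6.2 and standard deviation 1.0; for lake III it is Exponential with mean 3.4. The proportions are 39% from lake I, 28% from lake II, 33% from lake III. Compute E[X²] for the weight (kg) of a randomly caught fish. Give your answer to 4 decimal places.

42.2678

For each component E[X²] = Var + (mean)², giving I: 60.5; II: 39.44; III: 23.12.
Overall E[X²] = 0.39·60.5 + 0.28·39.44 + 0.33·23.12 = 42.2678.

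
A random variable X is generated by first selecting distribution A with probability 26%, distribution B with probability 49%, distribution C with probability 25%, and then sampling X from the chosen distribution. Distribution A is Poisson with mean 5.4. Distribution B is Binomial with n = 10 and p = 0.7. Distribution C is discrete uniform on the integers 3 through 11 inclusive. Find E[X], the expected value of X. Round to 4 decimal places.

6.5840

Component means — A: 5.4; B: 7; C: 7.
E[X] = 0.26·5.4 + 0.49·7 + 0.25·7 = 6.584.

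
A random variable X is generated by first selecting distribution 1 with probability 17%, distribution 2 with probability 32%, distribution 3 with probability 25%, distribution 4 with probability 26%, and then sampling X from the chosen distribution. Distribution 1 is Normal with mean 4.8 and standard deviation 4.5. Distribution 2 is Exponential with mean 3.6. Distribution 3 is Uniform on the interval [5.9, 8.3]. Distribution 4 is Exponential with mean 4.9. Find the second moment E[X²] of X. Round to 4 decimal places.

For each component E[X²] = Var + (mean)², giving 1: 43.29; 2: 25.92; 3: 50.89; 4: 48.02.
Overall E[X²] = 0.17·43.29 + 0.32·25.92 + 0.25·50.89 + 0.26·48.02 = 40.8614.

40.8614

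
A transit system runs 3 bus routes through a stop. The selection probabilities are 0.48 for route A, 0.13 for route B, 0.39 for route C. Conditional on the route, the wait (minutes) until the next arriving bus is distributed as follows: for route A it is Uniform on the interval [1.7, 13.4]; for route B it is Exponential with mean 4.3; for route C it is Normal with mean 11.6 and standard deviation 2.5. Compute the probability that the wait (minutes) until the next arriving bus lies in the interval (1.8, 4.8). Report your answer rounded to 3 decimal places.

Conditional on each route, P(1.8 < X < 4.8): A: 0.25641; B: 0.330468; C: 0.00321982.
By total probability, P(1.8 < X < 4.8) = 0.48·0.25641 + 0.13·0.330468 + 0.39·0.00321982 = 0.167294.

0.167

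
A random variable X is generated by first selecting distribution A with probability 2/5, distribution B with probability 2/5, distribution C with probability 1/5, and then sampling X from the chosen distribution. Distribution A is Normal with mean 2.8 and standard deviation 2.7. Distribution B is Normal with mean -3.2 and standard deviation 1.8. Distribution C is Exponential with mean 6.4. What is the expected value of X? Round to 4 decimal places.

1.1200

Component means — A: 2.8; B: -3.2; C: 6.4.
E[X] = 0.4·2.8 + 0.4·-3.2 + 0.2·6.4 = 1.12.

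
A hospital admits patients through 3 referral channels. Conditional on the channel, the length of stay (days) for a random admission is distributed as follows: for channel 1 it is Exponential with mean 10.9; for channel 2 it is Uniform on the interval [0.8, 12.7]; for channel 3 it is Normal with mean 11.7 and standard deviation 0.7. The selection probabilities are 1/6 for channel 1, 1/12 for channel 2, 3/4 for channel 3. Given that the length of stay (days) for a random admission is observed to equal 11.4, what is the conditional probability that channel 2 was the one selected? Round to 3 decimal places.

0.017

Likelihoods f(11.4 | ·): 1: 0.0322372; 2: 0.0840336; 3: 0.51991.
Posterior ∝ prior × likelihood. Numerator for 2: 0.0833333·0.0840336 = 0.0070028.
Normalizing constant: 0.166667·0.0322372 + 0.0833333·0.0840336 + 0.75·0.51991 = 0.402308.
P(2 | observation) = 0.0070028 / 0.402308 = 0.0174066.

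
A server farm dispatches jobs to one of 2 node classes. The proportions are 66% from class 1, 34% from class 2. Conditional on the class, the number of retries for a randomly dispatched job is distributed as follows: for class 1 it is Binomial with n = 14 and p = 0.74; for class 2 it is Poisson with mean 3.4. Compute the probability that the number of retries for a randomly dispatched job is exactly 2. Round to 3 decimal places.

0.066

Conditional on each class, P(X = 2): 1: 4.75538e-06; 2: 0.192898.
By total probability, P(X = 2) = 0.66·4.75538e-06 + 0.34·0.192898 = 0.0655883.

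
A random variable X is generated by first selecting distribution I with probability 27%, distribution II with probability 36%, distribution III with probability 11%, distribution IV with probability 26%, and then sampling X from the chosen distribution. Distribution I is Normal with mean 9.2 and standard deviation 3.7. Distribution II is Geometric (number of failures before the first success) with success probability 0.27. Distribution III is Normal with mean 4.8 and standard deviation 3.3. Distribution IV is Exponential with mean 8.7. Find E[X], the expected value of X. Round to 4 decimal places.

6.2473

Component means — I: 9.2; II: 2.7037; III: 4.8; IV: 8.7.
E[X] = 0.27·9.2 + 0.36·2.7037 + 0.11·4.8 + 0.26·8.7 = 6.24733.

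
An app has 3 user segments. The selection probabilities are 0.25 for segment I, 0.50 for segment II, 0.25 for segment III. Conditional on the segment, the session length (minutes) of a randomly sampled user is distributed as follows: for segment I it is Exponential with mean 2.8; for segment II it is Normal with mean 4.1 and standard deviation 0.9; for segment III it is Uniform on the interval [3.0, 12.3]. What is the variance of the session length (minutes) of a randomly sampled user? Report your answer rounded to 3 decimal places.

7.424

Per component, I: μ=2.8, E[X²]=15.68; II: μ=4.1, E[X²]=17.62; III: μ=7.65, E[X²]=65.73.
E[X] = 0.25·2.8 + 0.5·4.1 + 0.25·7.65 = 4.6625.
E[X²] = 0.25·15.68 + 0.5·17.62 + 0.25·65.73 = 29.1625.
Var(X) = E[X²] − (E[X])² = 29.1625 − 21.7389 = 7.42359.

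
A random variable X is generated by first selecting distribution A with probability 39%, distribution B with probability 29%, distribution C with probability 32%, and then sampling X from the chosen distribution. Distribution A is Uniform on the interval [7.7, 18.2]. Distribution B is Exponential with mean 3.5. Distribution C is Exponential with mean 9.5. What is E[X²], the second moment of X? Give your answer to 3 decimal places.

133.852

For each component E[X²] = Var + (mean)², giving A: 176.89; B: 24.5; C: 180.5.
Overall E[X²] = 0.39·176.89 + 0.29·24.5 + 0.32·180.5 = 133.852.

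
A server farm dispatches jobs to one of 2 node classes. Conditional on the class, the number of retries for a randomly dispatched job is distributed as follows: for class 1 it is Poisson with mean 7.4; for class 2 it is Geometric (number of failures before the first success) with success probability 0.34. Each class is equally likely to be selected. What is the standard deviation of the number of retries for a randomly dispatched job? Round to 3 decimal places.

Per component, 1: μ=7.4, E[X²]=62.16; 2: μ=1.94118, E[X²]=9.47751.
E[X] = 0.5·7.4 + 0.5·1.94118 = 4.67059.
E[X²] = 0.5·62.16 + 0.5·9.47751 = 35.8188.
Var(X) = E[X²] − (E[X])² = 35.8188 − 21.8144 = 14.0044.
SD(X) = √14.0044 = 3.74224.

3.742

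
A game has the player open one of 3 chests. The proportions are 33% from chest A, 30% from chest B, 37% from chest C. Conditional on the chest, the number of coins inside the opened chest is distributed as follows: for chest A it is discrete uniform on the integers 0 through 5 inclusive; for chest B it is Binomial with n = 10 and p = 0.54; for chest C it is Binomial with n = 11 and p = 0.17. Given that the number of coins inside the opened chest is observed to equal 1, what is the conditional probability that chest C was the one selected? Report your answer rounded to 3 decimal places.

Likelihoods P(X=1 | ·): A: 0.166667; B: 0.00497983; C: 0.29015.
Posterior ∝ prior × likelihood. Numerator for C: 0.37·0.29015 = 0.107355.
Normalizing constant: 0.33·0.166667 + 0.3·0.00497983 + 0.37·0.29015 = 0.163849.
P(C | observation) = 0.107355 / 0.163849 = 0.655208.

0.655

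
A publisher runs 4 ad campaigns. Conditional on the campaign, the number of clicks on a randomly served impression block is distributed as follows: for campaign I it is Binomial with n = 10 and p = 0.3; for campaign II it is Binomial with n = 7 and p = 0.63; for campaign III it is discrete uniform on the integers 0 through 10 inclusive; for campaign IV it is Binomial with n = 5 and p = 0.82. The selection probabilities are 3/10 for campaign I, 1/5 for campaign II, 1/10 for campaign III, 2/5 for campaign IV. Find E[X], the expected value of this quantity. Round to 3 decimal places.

3.922

Component means — I: 3; II: 4.41; III: 5; IV: 4.1.
E[X] = 0.3·3 + 0.2·4.41 + 0.1·5 + 0.4·4.1 = 3.922.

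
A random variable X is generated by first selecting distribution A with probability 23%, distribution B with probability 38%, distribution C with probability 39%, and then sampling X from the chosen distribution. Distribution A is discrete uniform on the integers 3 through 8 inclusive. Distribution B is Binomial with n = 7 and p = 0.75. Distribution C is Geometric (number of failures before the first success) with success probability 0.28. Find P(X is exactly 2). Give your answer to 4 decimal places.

0.0610

Conditional on each component, P(X = 2): A: 0; B: 0.0115356; C: 0.145152.
By total probability, P(X = 2) = 0.23·0 + 0.38·0.0115356 + 0.39·0.145152 = 0.0609928.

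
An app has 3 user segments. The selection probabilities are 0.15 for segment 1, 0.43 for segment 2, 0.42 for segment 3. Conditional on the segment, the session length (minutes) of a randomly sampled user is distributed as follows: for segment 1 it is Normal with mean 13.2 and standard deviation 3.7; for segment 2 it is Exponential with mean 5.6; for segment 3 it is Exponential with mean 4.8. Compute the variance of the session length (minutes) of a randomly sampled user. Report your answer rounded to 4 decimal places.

Per component, 1: μ=13.2, E[X²]=187.93; 2: μ=5.6, E[X²]=62.72; 3: μ=4.8, E[X²]=46.08.
E[X] = 0.15·13.2 + 0.43·5.6 + 0.42·4.8 = 6.404.
E[X²] = 0.15·187.93 + 0.43·62.72 + 0.42·46.08 = 74.5127.
Var(X) = E[X²] − (E[X])² = 74.5127 − 41.0112 = 33.5015.

33.5015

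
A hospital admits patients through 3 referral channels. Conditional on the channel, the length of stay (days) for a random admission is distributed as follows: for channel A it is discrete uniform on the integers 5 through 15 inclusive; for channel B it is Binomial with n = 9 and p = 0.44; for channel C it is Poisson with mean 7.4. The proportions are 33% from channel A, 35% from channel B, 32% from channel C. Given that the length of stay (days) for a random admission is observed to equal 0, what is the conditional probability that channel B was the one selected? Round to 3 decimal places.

Likelihoods P(X=0 | ·): A: 0; B: 0.00541617; C: 0.000611253.
Posterior ∝ prior × likelihood. Numerator for B: 0.35·0.00541617 = 0.00189566.
Normalizing constant: 0.33·0 + 0.35·0.00541617 + 0.32·0.000611253 = 0.00209126.
P(B | observation) = 0.00189566 / 0.00209126 = 0.906467.

0.906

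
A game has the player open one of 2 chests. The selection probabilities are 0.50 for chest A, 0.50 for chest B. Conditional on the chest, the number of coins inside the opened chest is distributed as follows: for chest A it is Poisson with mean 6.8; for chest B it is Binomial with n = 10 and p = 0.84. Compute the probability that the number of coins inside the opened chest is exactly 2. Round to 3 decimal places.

0.013

Conditional on each chest, P(X = 2): A: 0.0257505; B: 1.36374e-05.
By total probability, P(X = 2) = 0.5·0.0257505 + 0.5·1.36374e-05 = 0.0128821.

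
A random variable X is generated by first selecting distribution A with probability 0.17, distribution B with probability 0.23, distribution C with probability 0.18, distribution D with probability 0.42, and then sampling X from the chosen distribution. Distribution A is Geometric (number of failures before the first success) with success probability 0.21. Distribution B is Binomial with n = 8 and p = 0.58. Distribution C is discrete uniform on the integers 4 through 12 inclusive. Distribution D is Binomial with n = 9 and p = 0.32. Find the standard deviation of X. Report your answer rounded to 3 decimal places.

Per component, A: μ=3.7619, E[X²]=32.0658; B: μ=4.64, E[X²]=23.4784; C: μ=8, E[X²]=70.6667; D: μ=2.88, E[X²]=10.2528.
E[X] = 0.17·3.7619 + 0.23·4.64 + 0.18·8 + 0.42·2.88 = 4.35632.
E[X²] = 0.17·32.0658 + 0.23·23.4784 + 0.18·70.6667 + 0.42·10.2528 = 27.8774.
Var(X) = E[X²] − (E[X])² = 27.8774 − 18.9776 = 8.89983.
SD(X) = √8.89983 = 2.98326.

2.983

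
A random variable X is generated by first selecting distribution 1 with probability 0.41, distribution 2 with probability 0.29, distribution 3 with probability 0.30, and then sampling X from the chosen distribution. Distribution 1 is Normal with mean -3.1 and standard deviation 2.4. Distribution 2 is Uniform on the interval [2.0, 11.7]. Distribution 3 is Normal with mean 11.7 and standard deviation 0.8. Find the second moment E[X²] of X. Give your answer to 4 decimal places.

For each component E[X²] = Var + (mean)², giving 1: 15.37; 2: 54.7633; 3: 137.53.
Overall E[X²] = 0.41·15.37 + 0.29·54.7633 + 0.3·137.53 = 63.4421.

63.4421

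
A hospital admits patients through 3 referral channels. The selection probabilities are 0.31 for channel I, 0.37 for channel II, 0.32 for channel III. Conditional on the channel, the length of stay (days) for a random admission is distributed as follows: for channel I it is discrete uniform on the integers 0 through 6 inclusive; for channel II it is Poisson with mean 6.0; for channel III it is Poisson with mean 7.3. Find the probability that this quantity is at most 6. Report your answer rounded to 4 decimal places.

0.6643

Conditional on each channel, P(X ≤ 6): I: 1; II: 0.606303; III: 0.406032.
By total probability, P(X ≤ 6) = 0.31·1 + 0.37·0.606303 + 0.32·0.406032 = 0.664262.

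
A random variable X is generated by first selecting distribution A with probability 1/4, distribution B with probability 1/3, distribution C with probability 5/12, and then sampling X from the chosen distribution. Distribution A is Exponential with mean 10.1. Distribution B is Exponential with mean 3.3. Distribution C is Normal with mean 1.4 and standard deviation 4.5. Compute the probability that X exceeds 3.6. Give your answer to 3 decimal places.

0.417

Conditional on each component, P(X > 3.6): A: 0.700168; B: 0.335911; C: 0.31246.
By total probability, P(X > 3.6) = 0.25·0.700168 + 0.333333·0.335911 + 0.416667·0.31246 = 0.417204.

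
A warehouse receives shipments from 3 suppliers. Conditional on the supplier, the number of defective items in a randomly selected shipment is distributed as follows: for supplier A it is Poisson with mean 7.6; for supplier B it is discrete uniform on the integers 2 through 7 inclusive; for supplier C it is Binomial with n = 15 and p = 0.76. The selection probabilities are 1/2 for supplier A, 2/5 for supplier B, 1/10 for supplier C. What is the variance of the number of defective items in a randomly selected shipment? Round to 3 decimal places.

Per component, A: μ=7.6, E[X²]=65.36; B: μ=4.5, E[X²]=23.1667; C: μ=11.4, E[X²]=132.696.
E[X] = 0.5·7.6 + 0.4·4.5 + 0.1·11.4 = 6.74.
E[X²] = 0.5·65.36 + 0.4·23.1667 + 0.1·132.696 = 55.2163.
Var(X) = E[X²] − (E[X])² = 55.2163 − 45.4276 = 9.78867.

9.789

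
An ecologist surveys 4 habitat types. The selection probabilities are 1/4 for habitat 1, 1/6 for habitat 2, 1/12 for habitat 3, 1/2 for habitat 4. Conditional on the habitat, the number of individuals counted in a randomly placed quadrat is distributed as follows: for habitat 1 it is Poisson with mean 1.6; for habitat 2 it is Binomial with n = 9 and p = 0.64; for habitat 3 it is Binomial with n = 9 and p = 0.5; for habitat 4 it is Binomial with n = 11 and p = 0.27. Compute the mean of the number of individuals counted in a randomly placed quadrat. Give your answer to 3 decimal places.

3.220

Component means — 1: 1.6; 2: 5.76; 3: 4.5; 4: 2.97.
E[X] = 0.25·1.6 + 0.166667·5.76 + 0.0833333·4.5 + 0.5·2.97 = 3.22.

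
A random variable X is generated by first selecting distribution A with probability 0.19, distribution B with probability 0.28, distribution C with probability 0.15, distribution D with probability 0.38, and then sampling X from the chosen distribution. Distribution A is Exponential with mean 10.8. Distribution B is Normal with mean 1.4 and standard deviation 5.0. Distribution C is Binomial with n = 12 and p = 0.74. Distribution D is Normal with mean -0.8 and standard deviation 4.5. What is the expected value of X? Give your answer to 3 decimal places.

Component means — A: 10.8; B: 1.4; C: 8.88; D: -0.8.
E[X] = 0.19·10.8 + 0.28·1.4 + 0.15·8.88 + 0.38·-0.8 = 3.472.

3.472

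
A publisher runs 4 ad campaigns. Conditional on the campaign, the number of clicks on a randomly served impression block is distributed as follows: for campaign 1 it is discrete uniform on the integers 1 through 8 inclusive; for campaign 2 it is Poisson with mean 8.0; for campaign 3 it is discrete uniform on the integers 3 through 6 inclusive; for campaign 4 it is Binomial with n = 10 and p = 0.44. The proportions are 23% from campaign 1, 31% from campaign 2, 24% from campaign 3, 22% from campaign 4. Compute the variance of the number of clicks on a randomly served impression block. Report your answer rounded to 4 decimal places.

Per component, 1: μ=4.5, E[X²]=25.5; 2: μ=8, E[X²]=72; 3: μ=4.5, E[X²]=21.5; 4: μ=4.4, E[X²]=21.824.
E[X] = 0.23·4.5 + 0.31·8 + 0.24·4.5 + 0.22·4.4 = 5.563.
E[X²] = 0.23·25.5 + 0.31·72 + 0.24·21.5 + 0.22·21.824 = 38.1463.
Var(X) = E[X²] − (E[X])² = 38.1463 − 30.947 = 7.19931.

7.1993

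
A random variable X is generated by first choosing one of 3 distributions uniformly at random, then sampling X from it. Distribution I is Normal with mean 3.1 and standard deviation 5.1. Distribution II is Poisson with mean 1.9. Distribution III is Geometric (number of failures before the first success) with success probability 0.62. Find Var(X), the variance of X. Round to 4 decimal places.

Per component, I: μ=3.1, E[X²]=35.62; II: μ=1.9, E[X²]=5.51; III: μ=0.612903, E[X²]=1.3642.
E[X] = 0.333333·3.1 + 0.333333·1.9 + 0.333333·0.612903 = 1.87097.
E[X²] = 0.333333·35.62 + 0.333333·5.51 + 0.333333·1.3642 = 14.1647.
Var(X) = E[X²] − (E[X])² = 14.1647 − 3.50052 = 10.6642.

10.6642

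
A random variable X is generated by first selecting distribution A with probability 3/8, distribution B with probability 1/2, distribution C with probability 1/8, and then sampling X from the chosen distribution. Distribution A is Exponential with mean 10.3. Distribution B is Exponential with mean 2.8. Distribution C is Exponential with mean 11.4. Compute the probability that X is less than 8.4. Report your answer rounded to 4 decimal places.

Conditional on each component, P(X < 8.4): A: 0.557597; B: 0.950213; C: 0.521377.
By total probability, P(X < 8.4) = 0.375·0.557597 + 0.5·0.950213 + 0.125·0.521377 = 0.749377.

0.7494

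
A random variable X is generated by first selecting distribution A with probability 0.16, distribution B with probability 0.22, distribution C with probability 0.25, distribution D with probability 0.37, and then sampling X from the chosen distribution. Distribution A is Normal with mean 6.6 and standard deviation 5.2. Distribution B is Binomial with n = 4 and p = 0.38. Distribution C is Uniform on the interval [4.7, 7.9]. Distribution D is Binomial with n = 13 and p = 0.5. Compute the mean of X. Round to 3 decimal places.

5.370

Component means — A: 6.6; B: 1.52; C: 6.3; D: 6.5.
E[X] = 0.16·6.6 + 0.22·1.52 + 0.25·6.3 + 0.37·6.5 = 5.3704.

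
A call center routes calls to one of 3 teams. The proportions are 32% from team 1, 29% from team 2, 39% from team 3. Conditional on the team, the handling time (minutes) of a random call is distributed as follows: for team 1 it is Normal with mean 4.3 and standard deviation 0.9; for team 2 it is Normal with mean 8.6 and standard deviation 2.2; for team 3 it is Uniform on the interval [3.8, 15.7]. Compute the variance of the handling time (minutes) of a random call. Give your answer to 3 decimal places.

11.837

Per component, 1: μ=4.3, E[X²]=19.3; 2: μ=8.6, E[X²]=78.8; 3: μ=9.75, E[X²]=106.863.
E[X] = 0.32·4.3 + 0.29·8.6 + 0.39·9.75 = 7.6725.
E[X²] = 0.32·19.3 + 0.29·78.8 + 0.39·106.863 = 70.7047.
Var(X) = E[X²] − (E[X])² = 70.7047 − 58.8673 = 11.8374.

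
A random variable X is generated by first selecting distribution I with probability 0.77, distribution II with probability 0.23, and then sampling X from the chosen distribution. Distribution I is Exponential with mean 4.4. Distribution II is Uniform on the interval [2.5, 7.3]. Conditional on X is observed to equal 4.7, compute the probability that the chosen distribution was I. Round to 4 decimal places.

Likelihoods f(4.7 | ·): I: 0.0780983; II: 0.208333.
Posterior ∝ prior × likelihood. Numerator for I: 0.77·0.0780983 = 0.0601357.
Normalizing constant: 0.77·0.0780983 + 0.23·0.208333 = 0.108052.
P(I | observation) = 0.0601357 / 0.108052 = 0.556542.

0.5565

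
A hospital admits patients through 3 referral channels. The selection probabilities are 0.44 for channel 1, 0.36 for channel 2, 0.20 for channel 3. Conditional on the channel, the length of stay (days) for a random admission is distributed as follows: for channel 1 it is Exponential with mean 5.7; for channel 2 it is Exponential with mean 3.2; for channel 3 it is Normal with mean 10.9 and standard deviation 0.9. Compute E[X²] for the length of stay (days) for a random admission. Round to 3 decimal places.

59.888

For each component E[X²] = Var + (mean)², giving 1: 64.98; 2: 20.48; 3: 119.62.
Overall E[X²] = 0.44·64.98 + 0.36·20.48 + 0.2·119.62 = 59.888.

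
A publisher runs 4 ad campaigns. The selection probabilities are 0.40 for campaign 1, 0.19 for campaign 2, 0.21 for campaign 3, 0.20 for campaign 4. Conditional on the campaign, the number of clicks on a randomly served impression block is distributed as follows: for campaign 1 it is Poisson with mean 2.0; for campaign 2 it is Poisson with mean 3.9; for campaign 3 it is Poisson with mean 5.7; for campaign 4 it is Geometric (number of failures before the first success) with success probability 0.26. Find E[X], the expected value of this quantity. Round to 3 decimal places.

Component means — 1: 2; 2: 3.9; 3: 5.7; 4: 2.84615.
E[X] = 0.4·2 + 0.19·3.9 + 0.21·5.7 + 0.2·2.84615 = 3.30723.

3.307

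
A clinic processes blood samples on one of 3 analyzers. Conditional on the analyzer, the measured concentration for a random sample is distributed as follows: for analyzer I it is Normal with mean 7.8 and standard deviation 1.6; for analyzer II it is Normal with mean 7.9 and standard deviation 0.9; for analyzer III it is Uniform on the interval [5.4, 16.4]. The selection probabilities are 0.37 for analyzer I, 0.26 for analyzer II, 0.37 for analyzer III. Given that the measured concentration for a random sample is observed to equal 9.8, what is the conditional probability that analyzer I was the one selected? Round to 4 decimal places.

Likelihoods f(9.8 | ·): I: 0.114156; II: 0.0477406; III: 0.0909091.
Posterior ∝ prior × likelihood. Numerator for I: 0.37·0.114156 = 0.0422376.
Normalizing constant: 0.37·0.114156 + 0.26·0.0477406 + 0.37·0.0909091 = 0.0882865.
P(I | observation) = 0.0422376 / 0.0882865 = 0.478415.

0.4784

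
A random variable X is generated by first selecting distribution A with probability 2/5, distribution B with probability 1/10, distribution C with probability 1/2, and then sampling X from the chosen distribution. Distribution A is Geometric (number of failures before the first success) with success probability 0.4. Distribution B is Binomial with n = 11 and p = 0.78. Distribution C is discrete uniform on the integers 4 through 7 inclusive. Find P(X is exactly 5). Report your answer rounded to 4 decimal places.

0.1390

Conditional on each component, P(X = 5): A: 0.031104; B: 0.0151235; C: 0.25.
By total probability, P(X = 5) = 0.4·0.031104 + 0.1·0.0151235 + 0.5·0.25 = 0.138954.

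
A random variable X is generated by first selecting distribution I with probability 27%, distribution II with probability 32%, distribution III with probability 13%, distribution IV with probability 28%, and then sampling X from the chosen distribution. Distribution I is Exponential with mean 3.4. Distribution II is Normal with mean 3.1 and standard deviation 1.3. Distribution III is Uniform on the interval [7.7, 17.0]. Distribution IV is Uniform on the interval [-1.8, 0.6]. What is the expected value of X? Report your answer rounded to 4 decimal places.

Component means — I: 3.4; II: 3.1; III: 12.35; IV: -0.6.
E[X] = 0.27·3.4 + 0.32·3.1 + 0.13·12.35 + 0.28·-0.6 = 3.3475.

3.3475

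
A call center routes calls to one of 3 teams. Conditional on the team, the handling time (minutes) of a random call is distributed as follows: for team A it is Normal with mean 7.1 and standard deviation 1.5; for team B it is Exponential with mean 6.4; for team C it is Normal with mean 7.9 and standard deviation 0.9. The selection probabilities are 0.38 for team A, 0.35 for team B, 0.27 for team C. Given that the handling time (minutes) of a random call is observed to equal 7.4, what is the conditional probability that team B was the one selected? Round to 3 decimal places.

0.079

Likelihoods f(7.4 | ·): A: 0.260695; B: 0.0491662; C: 0.37988.
Posterior ∝ prior × likelihood. Numerator for B: 0.35·0.0491662 = 0.0172082.
Normalizing constant: 0.38·0.260695 + 0.35·0.0491662 + 0.27·0.37988 = 0.21884.
P(B | observation) = 0.0172082 / 0.21884 = 0.0786336.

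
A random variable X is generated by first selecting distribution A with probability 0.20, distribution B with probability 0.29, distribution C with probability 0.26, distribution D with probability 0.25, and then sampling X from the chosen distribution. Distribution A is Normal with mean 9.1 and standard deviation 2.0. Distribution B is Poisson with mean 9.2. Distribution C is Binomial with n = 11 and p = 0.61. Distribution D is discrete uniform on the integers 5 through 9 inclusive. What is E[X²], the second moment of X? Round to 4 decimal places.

69.7123

For each component E[X²] = Var + (mean)², giving A: 86.81; B: 93.84; C: 47.641; D: 51.
Overall E[X²] = 0.2·86.81 + 0.29·93.84 + 0.26·47.641 + 0.25·51 = 69.7123.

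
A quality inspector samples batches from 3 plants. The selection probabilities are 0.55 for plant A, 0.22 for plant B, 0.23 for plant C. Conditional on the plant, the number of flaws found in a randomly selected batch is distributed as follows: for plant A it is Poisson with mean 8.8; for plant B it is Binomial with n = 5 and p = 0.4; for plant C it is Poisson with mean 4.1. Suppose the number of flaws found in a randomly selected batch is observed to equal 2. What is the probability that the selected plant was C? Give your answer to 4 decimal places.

0.2879

Likelihoods P(X=2 | ·): A: 0.00583638; B: 0.3456; C: 0.139293.
Posterior ∝ prior × likelihood. Numerator for C: 0.23·0.139293 = 0.0320375.
Normalizing constant: 0.55·0.00583638 + 0.22·0.3456 + 0.23·0.139293 = 0.111279.
P(C | observation) = 0.0320375 / 0.111279 = 0.287901.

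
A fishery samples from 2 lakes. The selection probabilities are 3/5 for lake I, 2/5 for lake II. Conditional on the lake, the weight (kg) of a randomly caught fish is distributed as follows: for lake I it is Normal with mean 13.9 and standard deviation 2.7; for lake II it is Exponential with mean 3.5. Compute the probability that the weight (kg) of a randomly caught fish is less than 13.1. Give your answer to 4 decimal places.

0.6206

Conditional on each lake, P(X < 13.1): I: 0.383502; II: 0.976314.
By total probability, P(X < 13.1) = 0.6·0.383502 + 0.4·0.976314 = 0.620627.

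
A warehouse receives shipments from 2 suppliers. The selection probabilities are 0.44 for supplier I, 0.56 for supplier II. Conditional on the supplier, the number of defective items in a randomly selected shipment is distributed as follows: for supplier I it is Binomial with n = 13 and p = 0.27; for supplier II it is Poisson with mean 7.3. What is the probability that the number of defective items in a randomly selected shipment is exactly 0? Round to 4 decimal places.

Conditional on each supplier, P(X = 0): I: 0.0167185; II: 0.000675539.
By total probability, P(X = 0) = 0.44·0.0167185 + 0.56·0.000675539 = 0.00773444.

0.0077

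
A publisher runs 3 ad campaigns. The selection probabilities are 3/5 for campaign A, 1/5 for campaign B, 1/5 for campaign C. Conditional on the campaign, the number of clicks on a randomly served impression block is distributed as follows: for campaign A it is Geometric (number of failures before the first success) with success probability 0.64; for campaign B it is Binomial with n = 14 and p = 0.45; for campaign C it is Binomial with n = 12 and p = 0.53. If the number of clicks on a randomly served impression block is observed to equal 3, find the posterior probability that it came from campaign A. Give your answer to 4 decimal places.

0.5195

Likelihoods P(X=3 | ·): A: 0.0298598; B: 0.0462092; C: 0.0366548.
Posterior ∝ prior × likelihood. Numerator for A: 0.6·0.0298598 = 0.0179159.
Normalizing constant: 0.6·0.0298598 + 0.2·0.0462092 + 0.2·0.0366548 = 0.0344887.
P(A | observation) = 0.0179159 / 0.0344887 = 0.519472.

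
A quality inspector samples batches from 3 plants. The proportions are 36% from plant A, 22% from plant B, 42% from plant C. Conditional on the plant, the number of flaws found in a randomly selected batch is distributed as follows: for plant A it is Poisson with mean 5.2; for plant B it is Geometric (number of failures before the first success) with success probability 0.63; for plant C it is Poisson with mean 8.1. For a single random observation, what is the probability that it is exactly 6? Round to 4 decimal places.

Conditional on each plant, P(X = 6): A: 0.15148; B: 0.00161641; C: 0.119067.
By total probability, P(X = 6) = 0.36·0.15148 + 0.22·0.00161641 + 0.42·0.119067 = 0.104897.

0.1049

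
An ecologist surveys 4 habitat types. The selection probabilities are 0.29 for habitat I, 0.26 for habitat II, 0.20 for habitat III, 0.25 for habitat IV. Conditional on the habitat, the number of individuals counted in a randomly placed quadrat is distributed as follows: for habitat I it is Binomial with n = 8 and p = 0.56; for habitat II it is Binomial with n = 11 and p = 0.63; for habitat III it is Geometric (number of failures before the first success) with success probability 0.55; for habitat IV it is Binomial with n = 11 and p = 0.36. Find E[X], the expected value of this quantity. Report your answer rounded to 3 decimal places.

4.255

Component means — I: 4.48; II: 6.93; III: 0.818182; IV: 3.96.
E[X] = 0.29·4.48 + 0.26·6.93 + 0.2·0.818182 + 0.25·3.96 = 4.25464.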